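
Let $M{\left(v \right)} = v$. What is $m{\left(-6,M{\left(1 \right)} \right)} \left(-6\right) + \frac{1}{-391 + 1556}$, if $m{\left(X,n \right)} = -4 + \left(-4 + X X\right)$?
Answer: $- \frac{195719}{1165} \approx -168.0$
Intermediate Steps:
$m{\left(X,n \right)} = -8 + X^{2}$ ($m{\left(X,n \right)} = -4 + \left(-4 + X^{2}\right) = -8 + X^{2}$)
$m{\left(-6,M{\left(1 \right)} \right)} \left(-6\right) + \frac{1}{-391 + 1556} = \left(-8 + \left(-6\right)^{2}\right) \left(-6\right) + \frac{1}{-391 + 1556} = \left(-8 + 36\right) \left(-6\right) + \frac{1}{1165} = 28 \left(-6\right) + \frac{1}{1165} = -168 + \frac{1}{1165} = - \frac{195719}{1165}$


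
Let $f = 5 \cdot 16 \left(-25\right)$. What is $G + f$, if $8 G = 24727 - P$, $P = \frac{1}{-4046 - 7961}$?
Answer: $\frac{52392545}{48028} \approx 1090.9$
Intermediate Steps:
$P = - \frac{1}{12007}$ ($P = \frac{1}{-4046 - 7961} = \frac{1}{-12007} = - \frac{1}{12007} \approx -8.3285 \cdot 10^{-5}$)
$G = \frac{148448545}{48028}$ ($G = \frac{24727 - - \frac{1}{12007}}{8} = \frac{24727 + \frac{1}{12007}}{8} = \frac{1}{8} \cdot \frac{296897090}{12007} = \frac{148448545}{48028} \approx 3090.9$)
$f = -2000$ ($f = 80 \left(-25\right) = -2000$)
$G + f = \frac{148448545}{48028} - 2000 = \frac{52392545}{48028}$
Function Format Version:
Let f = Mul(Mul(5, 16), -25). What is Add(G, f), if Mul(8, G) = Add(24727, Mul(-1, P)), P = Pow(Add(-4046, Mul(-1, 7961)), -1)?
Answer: Rational(52392545, 48028) ≈ 1090.9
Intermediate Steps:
P = Rational(-1, 12007) (P = Pow(Add(-4046, -7961), -1) = Pow(-12007, -1) = Rational(-1, 12007) ≈ -8.3285e-5)
G = Rational(148448545, 48028) (G = Mul(Rational(1, 8), Add(24727, Mul(-1, Rational(-1, 12007)))) = Mul(Rational(1, 8), Add(24727, Rational(1, 12007))) = Mul(Rational(1, 8), Rational(296897090, 12007)) = Rational(148448545, 48028) ≈ 3090.9)
f = -2000 (f = Mul(80, -25) = -2000)
Add(G, f) = Add(Rational(148448545, 48028), -2000) = Rational(52392545, 48028)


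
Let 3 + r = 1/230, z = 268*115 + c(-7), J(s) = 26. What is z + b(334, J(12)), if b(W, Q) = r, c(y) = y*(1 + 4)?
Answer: 7079861/230 ≈ 30782.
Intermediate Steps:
c(y) = 5*y (c(y) = y*5 = 5*y)
z = 30785 (z = 268*115 + 5*(-7) = 30820 - 35 = 30785)
r = -689/230 (r = -3 + 1/230 = -689/230 ≈ -2.9957)
b(W, Q) = -689/230
z + b(334, J(12)) = 30785 - 689/230 = 7079861/230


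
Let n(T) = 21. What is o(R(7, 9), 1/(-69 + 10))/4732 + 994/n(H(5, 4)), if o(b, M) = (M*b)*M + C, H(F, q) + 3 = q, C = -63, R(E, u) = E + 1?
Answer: 2338379179/49416276 ≈ 47.320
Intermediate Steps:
R(E, u) = 1 + E
H(F, q) = -3 + q
o(b, M) = -63 + b*M**2 (o(b, M) = (M*b)*M - 63 = b*M**2 - 63 = -63 + b*M**2)
o(R(7, 9), 1/(-69 + 10))/4732 + 994/n(H(5, 4)) = (-63 + (1 + 7)*(1/(-69 + 10))**2)/4732 + 994/21 = (-63 + 8*(1/(-59))**2)*(1/4732) + 994*(1/21) = (-63 + 8*(-1/59)**2)*(1/4732) + 142/3 = (-63 + 8*(1/3481))*(1/4732) + 142/3 = (-63 + 8/3481)*(1/4732) + 142/3 = -219295/3481*1/4732 + 142/3 = -219295/16472092 + 142/3 = 2338379179/49416276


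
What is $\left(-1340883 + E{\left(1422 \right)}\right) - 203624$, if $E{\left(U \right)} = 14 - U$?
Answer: $-1545915$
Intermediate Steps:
$\left(-1340883 + E{\left(1422 \right)}\right) - 203624 = \left(-1340883 + \left(14 - 1422\right)\right) - 203624 = \left(-1340883 - 1408\right) - 203624 = -1342291 - 203624 = -1545915$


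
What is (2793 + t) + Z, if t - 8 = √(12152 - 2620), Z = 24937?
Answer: 27738 + 2*√2383 ≈ 27836.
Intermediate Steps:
t = 8 + 2*√2383 (t = 8 + √(12152 - 2620) = 8 + √9532 = 8 + 2*√2383 ≈ 105.63)
(2793 + t) + Z = (2793 + (8 + 2*√2383)) + 24937 = (2801 + 2*√2383) + 24937 = 27738 + 2*√2383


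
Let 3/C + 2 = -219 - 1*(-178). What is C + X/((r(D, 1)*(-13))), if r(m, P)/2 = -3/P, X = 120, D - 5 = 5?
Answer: 821/559 ≈ 1.4687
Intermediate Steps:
D = 10 (D = 5 + 5 = 10)
r(m, P) = -6/P (r(m, P) = 2*(-3/P) = -6/P)
C = -3/43 (C = 3/(-2 + (-219 - 1*(-178))) = 3/(-2 + (-219 + 178)) = 3/(-2 - 41) = 3/(-43) = 3*(-1/43) = -3/43 ≈ -0.069767)
C + X/((r(D, 1)*(-13))) = -3/43 + 120/((-6/1*(-13))) = -3/43 + 120/((-6*1*(-13))) = -3/43 + 120/((-6*(-13))) = -3/43 + 120/78 = -3/43 + 120*(1/78) = -3/43 + 20/13 = 821/559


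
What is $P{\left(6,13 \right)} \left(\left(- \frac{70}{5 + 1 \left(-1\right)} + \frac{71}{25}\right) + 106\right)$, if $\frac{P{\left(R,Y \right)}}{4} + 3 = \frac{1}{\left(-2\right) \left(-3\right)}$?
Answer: $- \frac{77639}{75} \approx -1035.2$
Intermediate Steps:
$P{\left(R,Y \right)} = - \frac{34}{3}$ ($P{\left(R,Y \right)} = -12 + \frac{4}{\left(-2\right) \left(-3\right)} = -12 + \frac{4}{6} = -12 + 4 \cdot \frac{1}{6} = -12 + \frac{2}{3} = - \frac{34}{3}$)
$P{\left(6,13 \right)} \left(\left(- \frac{70}{5 + 1 \left(-1\right)} + \frac{71}{25}\right) + 106\right) = - \frac{34 \left(\left(- \frac{70}{5 + 1 \left(-1\right)} + \frac{71}{25}\right) + 106\right)}{3} = - \frac{34 \left(\left(- \frac{70}{5 - 1} + 71 \cdot \frac{1}{25}\right) + 106\right)}{3} = - \frac{34 \left(\left(- \frac{70}{4} + \frac{71}{25}\right) + 106\right)}{3} = - \frac{34 \left(\left(\left(-70\right) \frac{1}{4} + \frac{71}{25}\right) + 106\right)}{3} = - \frac{34 \left(\left(- \frac{35}{2} + \frac{71}{25}\right) + 106\right)}{3} = - \frac{34 \left(- \frac{733}{50} + 106\right)}{3} = \left(- \frac{34}{3}\right) \frac{4567}{50} = - \frac{77639}{75}$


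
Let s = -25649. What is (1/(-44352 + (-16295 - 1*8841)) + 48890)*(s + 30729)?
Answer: 2157265382565/8686 ≈ 2.4836e+8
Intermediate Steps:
(1/(-44352 + (-16295 - 1*8841)) + 48890)*(s + 30729) = (1/(-44352 + (-16295 - 1*8841)) + 48890)*(-25649 + 30729) = (1/(-44352 + (-16295 - 8841)) + 48890)*5080 = (1/(-44352 - 25136) + 48890)*5080 = (1/(-69488) + 48890)*5080 = (-1/69488 + 48890)*5080 = (3397268319/69488)*5080 = 2157265382565/8686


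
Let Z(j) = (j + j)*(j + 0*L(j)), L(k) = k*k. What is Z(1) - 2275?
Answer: -2273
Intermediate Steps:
L(k) = k²
Z(j) = 2*j² (Z(j) = (j + j)*(j + 0*j²) = (2*j)*(j + 0) = (2*j)*j = 2*j²)
Z(1) - 2275 = 2*1² - 2275 = 2*1 - 2275 = 2 - 2275 = -2273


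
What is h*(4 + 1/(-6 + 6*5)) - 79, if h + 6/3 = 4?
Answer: -851/12 ≈ -70.917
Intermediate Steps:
h = 2 (h = -2 + 4 = 2)
h*(4 + 1/(-6 + 6*5)) - 79 = 2*(4 + 1/(-6 + 6*5)) - 79 = 2*(4 + 1/(-6 + 30)) - 79 = 2*(4 + 1/24) - 79 = 2*(97/24) - 79 = 97/12 - 79 = -851/12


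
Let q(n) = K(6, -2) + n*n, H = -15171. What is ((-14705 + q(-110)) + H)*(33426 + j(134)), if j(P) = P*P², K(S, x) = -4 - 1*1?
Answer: -43377282930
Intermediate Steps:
K(S, x) = -5 (K(S, x) = -4 - 1 = -5)
q(n) = -5 + n² (q(n) = -5 + n*n = -5 + n²)
j(P) = P³
((-14705 + q(-110)) + H)*(33426 + j(134)) = ((-14705 + (-5 + (-110)²)) - 15171)*(33426 + 134³) = ((-14705 + (-5 + 12100)) - 15171)*(33426 + 2406104) = ((-14705 + 12095) - 15171)*2439530 = (-2610 - 15171)*2439530 = -17781*2439530 = -43377282930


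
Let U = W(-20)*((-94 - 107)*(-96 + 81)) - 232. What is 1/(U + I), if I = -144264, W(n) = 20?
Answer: -1/84196 ≈ -1.1877e-5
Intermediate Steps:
U = 60068 (U = 20*((-94 - 107)*(-96 + 81)) - 232 = 20*(-201*(-15)) - 232 = 20*3015 - 232 = 60300 - 232 = 60068)
1/(U + I) = 1/(60068 - 144264) = 1/(-84196) = -1/84196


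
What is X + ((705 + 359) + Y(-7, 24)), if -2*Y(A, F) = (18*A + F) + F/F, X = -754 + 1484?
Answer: 3689/2 ≈ 1844.5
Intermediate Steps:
X = 730
Y(A, F) = -½ - 9*A - F/2 (Y(A, F) = -((18*A + F) + F/F)/2 = -((F + 18*A) + 1)/2 = -(1 + F + 18*A)/2 = -½ - 9*A - F/2)
X + ((705 + 359) + Y(-7, 24)) = 730 + ((705 + 359) + (-½ - 9*(-7) - ½*24)) = 730 + (1064 + (-½ + 63 - 12)) = 730 + (1064 + 101/2) = 730 + 2229/2 = 3689/2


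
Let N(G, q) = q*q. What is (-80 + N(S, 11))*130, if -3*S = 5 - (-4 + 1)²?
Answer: 5330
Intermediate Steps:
S = 4/3 (S = -(5 - (-4 + 1)²)/3 = -(5 - 1*(-3)²)/3 = -(5 - 1*9)/3 = -(5 - 9)/3 = -⅓*(-4) = 4/3 ≈ 1.3333)
N(G, q) = q²
(-80 + N(S, 11))*130 = (-80 + 11²)*130 = (-80 + 121)*130 = 41*130 = 5330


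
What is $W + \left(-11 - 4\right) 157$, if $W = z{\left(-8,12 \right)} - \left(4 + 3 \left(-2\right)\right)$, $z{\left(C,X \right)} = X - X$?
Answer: $-2353$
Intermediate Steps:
$z{\left(C,X \right)} = 0$
$W = 2$ ($W = 0 - \left(4 + 3 \left(-2\right)\right) = 0 - \left(4 - 6\right) = 0 - -2 = 0 + 2 = 2$)
$W + \left(-11 - 4\right) 157 = 2 + \left(-11 - 4\right) 157 = 2 - 2355 = -2353$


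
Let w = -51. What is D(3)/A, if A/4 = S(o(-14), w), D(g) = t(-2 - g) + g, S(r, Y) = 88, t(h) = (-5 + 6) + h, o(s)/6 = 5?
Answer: -1/352 ≈ -0.0028409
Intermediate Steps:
o(s) = 30 (o(s) = 6*5 = 30)
t(h) = 1 + h
D(g) = -1 (D(g) = (1 + (-2 - g)) + g = (-1 - g) + g = -1)
A = 352 (A = 4*88 = 352)
D(3)/A = -1/352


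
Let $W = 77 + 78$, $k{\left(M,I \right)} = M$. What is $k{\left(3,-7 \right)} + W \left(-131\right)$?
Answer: $-20302$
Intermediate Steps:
$W = 155$
$k{\left(3,-7 \right)} + W \left(-131\right) = 3 + 155 \left(-131\right) = 3 - 20305 = -20302$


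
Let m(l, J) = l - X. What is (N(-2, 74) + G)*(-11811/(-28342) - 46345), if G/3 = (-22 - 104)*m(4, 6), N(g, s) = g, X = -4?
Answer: 1987322744827/14171 ≈ 1.4024e+8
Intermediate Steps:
m(l, J) = 4 + l (m(l, J) = l - 1*(-4) = l + 4 = 4 + l)
G = -3024 (G = 3*((-22 - 104)*(4 + 4)) = 3*(-126*8) = 3*(-1008) = -3024)
(N(-2, 74) + G)*(-11811/(-28342) - 46345) = (-2 - 3024)*(-11811/(-28342) - 46345) = -3026*(-11811*(-1/28342) - 46345) = -3026*(11811/28342 - 46345) = -3026*(-1313498179/28342) = 1987322744827/14171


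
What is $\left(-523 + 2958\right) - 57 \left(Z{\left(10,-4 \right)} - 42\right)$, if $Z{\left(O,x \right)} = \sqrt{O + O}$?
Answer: $4829 - 114 \sqrt{5} \approx 4574.1$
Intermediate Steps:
$Z{\left(O,x \right)} = \sqrt{2} \sqrt{O}$ ($Z{\left(O,x \right)} = \sqrt{2 O} = \sqrt{2} \sqrt{O}$)
$\left(-523 + 2958\right) - 57 \left(Z{\left(10,-4 \right)} - 42\right) = \left(-523 + 2958\right) - 57 \left(\sqrt{2} \sqrt{10} - 42\right) = 2435 - 57 \left(2 \sqrt{5} - 42\right) = 2435 - 57 \left(-42 + 2 \sqrt{5}\right) = 2435 + \left(2394 - 114 \sqrt{5}\right) = 4829 - 114 \sqrt{5}$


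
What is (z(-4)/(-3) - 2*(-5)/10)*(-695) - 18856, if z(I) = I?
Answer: -61433/3 ≈ -20478.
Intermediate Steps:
(z(-4)/(-3) - 2*(-5)/10)*(-695) - 18856 = (-4/(-3) - 2*(-5)/10)*(-695) - 18856 = (-4*(-1/3) + 10*(1/10))*(-695) - 18856 = (4/3 + 1)*(-695) - 18856 = (7/3)*(-695) - 18856 = -4865/3 - 18856 = -61433/3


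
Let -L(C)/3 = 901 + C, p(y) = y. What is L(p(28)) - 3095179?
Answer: -3097966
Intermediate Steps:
L(C) = -2703 - 3*C (L(C) = -3*(901 + C) = -2703 - 3*C)
L(p(28)) - 3095179 = (-2703 - 3*28) - 3095179 = (-2703 - 84) - 3095179 = -2787 - 3095179 = -3097966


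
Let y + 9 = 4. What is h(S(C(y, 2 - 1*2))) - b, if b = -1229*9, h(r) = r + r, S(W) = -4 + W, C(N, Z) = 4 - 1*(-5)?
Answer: 11071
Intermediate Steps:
y = -5 (y = -9 + 4 = -5)
C(N, Z) = 9 (C(N, Z) = 4 + 5 = 9)
h(r) = 2*r
b = -11061
h(S(C(y, 2 - 1*2))) - b = 2*(-4 + 9) - 1*(-11061) = 2*5 + 11061 = 10 + 11061 = 11071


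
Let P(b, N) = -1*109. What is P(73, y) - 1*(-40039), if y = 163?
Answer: 39930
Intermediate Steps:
P(b, N) = -109
P(73, y) - 1*(-40039) = -109 - 1*(-40039) = -109 + 40039 = 39930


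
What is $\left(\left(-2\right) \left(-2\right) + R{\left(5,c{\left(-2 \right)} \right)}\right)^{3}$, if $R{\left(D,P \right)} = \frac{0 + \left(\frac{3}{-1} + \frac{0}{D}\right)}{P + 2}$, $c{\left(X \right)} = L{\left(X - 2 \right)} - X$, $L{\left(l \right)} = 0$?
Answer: $\frac{2197}{64} \approx 34.328$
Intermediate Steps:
$c{\left(X \right)} = - X$ ($c{\left(X \right)} = 0 - X = - X$)
$R{\left(D,P \right)} = - \frac{3}{2 + P}$ ($R{\left(D,P \right)} = \frac{0 + \left(3 \left(-1\right) + 0\right)}{2 + P} = \frac{0 + \left(-3 + 0\right)}{2 + P} = \frac{0 - 3}{2 + P} = - \frac{3}{2 + P}$)
$\left(\left(-2\right) \left(-2\right) + R{\left(5,c{\left(-2 \right)} \right)}\right)^{3} = \left(\left(-2\right) \left(-2\right) - \frac{3}{2 - -2}\right)^{3} = \left(4 - \frac{3}{2 + 2}\right)^{3} = \left(4 - \frac{3}{4}\right)^{3} = \left(\frac{13}{4}\right)^{3} = \frac{2197}{64}$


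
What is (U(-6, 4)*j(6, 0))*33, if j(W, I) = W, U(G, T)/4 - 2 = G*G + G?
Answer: 25344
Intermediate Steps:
U(G, T) = 8 + 4*G + 4*G**2 (U(G, T) = 8 + 4*(G*G + G) = 8 + 4*(G**2 + G) = 8 + 4*(G + G**2) = 8 + (4*G + 4*G**2) = 8 + 4*G + 4*G**2)
(U(-6, 4)*j(6, 0))*33 = ((8 + 4*(-6) + 4*(-6)**2)*6)*33 = ((8 - 24 + 4*36)*6)*33 = ((8 - 24 + 144)*6)*33 = (128*6)*33 = 768*33 = 25344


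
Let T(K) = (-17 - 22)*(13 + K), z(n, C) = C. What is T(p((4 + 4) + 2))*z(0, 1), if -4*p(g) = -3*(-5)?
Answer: -1443/4 ≈ -360.75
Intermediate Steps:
p(g) = -15/4 (p(g) = -(-3)*(-5)/4 = -1/4*15 = -15/4)
T(K) = -507 - 39*K (T(K) = -39*(13 + K) = -507 - 39*K)
T(p((4 + 4) + 2))*z(0, 1) = (-507 - 39*(-15/4))*1 = (-507 + 585/4)*1 = -1443/4*1 = -1443/4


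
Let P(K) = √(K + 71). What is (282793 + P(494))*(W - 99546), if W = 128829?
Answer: 8281027419 + 29283*√565 ≈ 8.2817e+9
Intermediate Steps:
P(K) = √(71 + K)
(282793 + P(494))*(W - 99546) = (282793 + √(71 + 494))*(128829 - 99546) = (282793 + √565)*29283 = 8281027419 + 29283*√565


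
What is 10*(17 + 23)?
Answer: 400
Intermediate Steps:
10*(17 + 23) = 10*40 = 400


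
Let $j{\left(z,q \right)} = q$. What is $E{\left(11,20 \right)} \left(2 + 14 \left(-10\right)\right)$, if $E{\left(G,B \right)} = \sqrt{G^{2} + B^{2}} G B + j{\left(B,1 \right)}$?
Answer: $-138 - 30360 \sqrt{521} \approx -6.9312 \cdot 10^{5}$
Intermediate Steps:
$E{\left(G,B \right)} = 1 + B G \sqrt{B^{2} + G^{2}}$ ($E{\left(G,B \right)} = \sqrt{G^{2} + B^{2}} G B + 1 = \sqrt{B^{2} + G^{2}} G B + 1 = G \sqrt{B^{2} + G^{2}} B + 1 = B G \sqrt{B^{2} + G^{2}} + 1 = 1 + B G \sqrt{B^{2} + G^{2}}$)
$E{\left(11,20 \right)} \left(2 + 14 \left(-10\right)\right) = \left(1 + 20 \cdot 11 \sqrt{20^{2} + 11^{2}}\right) \left(2 + 14 \left(-10\right)\right) = \left(1 + 20 \cdot 11 \sqrt{400 + 121}\right) \left(2 - 140\right) = \left(1 + 20 \cdot 11 \sqrt{521}\right) \left(-138\right) = \left(1 + 220 \sqrt{521}\right) \left(-138\right) = -138 - 30360 \sqrt{521}$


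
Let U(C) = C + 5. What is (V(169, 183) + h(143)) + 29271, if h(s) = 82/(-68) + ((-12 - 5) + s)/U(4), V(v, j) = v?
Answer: 1001395/34 ≈ 29453.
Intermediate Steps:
U(C) = 5 + C
h(s) = -947/306 + s/9 (h(s) = 82/(-68) + ((-12 - 5) + s)/(5 + 4) = 82*(-1/68) + (-17 + s)/9 = -41/34 + (-17 + s)*(⅑) = -41/34 + (-17/9 + s/9) = -947/306 + s/9)
(V(169, 183) + h(143)) + 29271 = (169 + (-947/306 + (⅑)*143)) + 29271 = (169 + (-947/306 + 143/9)) + 29271 = (169 + 435/34) + 29271 = 6181/34 + 29271 = 1001395/34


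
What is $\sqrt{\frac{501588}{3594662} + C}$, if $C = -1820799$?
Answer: $\frac{285 i \sqrt{72414974634673}}{1797331} \approx 1349.4 i$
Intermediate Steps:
$\sqrt{\frac{501588}{3594662} + C} = \sqrt{\frac{501588}{3594662} - 1820799} = \sqrt{501588 \cdot \frac{1}{3594662} - 1820799} = \sqrt{\frac{250794}{1797331} - 1820799} = \sqrt{- \frac{3272578236675}{1797331}} = \frac{285 i \sqrt{72414974634673}}{1797331}$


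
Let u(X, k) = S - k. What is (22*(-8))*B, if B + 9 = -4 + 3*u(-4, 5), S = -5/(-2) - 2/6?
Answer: 3784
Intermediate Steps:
S = 13/6 (S = -5*(-1/2) - 2*1/6 = 5/2 - 1/3 = 13/6 ≈ 2.1667)
u(X, k) = 13/6 - k
B = -43/2 (B = -9 + (-4 + 3*(13/6 - 1*5)) = -9 + (-4 + 3*(13/6 - 5)) = -9 + (-4 + 3*(-17/6)) = -9 + (-4 - 17/2) = -9 - 25/2 = -43/2 ≈ -21.500)
(22*(-8))*B = (22*(-8))*(-43/2) = -176*(-43/2) = 3784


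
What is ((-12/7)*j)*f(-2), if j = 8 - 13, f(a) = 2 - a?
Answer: 240/7 ≈ 34.286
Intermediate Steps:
j = -5
((-12/7)*j)*f(-2) = (-12/7*(-5))*(2 - 1*(-2)) = (-12*⅐*(-5))*(2 + 2) = -12/7*(-5)*4 = (60/7)*4 = 240/7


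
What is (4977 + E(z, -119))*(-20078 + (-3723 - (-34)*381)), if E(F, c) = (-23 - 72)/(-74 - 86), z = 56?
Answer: -1727742701/32 ≈ -5.3992e+7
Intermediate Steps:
E(F, c) = 19/32 (E(F, c) = -95/(-160) = -95*(-1/160) = 19/32)
(4977 + E(z, -119))*(-20078 + (-3723 - (-34)*381)) = (4977 + 19/32)*(-20078 + (-3723 - (-34)*381)) = 159283*(-20078 + (-3723 - 1*(-12954)))/32 = 159283*(-20078 + (-3723 + 12954))/32 = 159283*(-20078 + 9231)/32 = (159283/32)*(-10847) = -1727742701/32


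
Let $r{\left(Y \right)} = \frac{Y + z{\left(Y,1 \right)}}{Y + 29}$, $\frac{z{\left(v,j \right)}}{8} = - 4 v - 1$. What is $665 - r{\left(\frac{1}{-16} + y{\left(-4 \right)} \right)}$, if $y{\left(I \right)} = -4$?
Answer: $\frac{87816}{133} \approx 660.27$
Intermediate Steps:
$z{\left(v,j \right)} = -8 - 32 v$ ($z{\left(v,j \right)} = 8 \left(- 4 v - 1\right) = 8 \left(-1 - 4 v\right) = -8 - 32 v$)
$r{\left(Y \right)} = \frac{-8 - 31 Y}{29 + Y}$ ($r{\left(Y \right)} = \frac{Y - \left(8 + 32 Y\right)}{Y + 29} = \frac{-8 - 31 Y}{29 + Y}$)
$665 - r{\left(\frac{1}{-16} + y{\left(-4 \right)} \right)} = 665 - \frac{-8 - 31 \left(\frac{1}{-16} - 4\right)}{29 - \left(4 - \frac{1}{-16}\right)} = 665 - \frac{-8 - 31 \left(- \frac{1}{16} - 4\right)}{29 - \frac{65}{16}} = 665 - \frac{-8 - - \frac{2015}{16}}{29 - \frac{65}{16}} = 665 - \frac{-8 + \frac{2015}{16}}{\frac{399}{16}} = 665 - \frac{16}{399} \cdot \frac{1887}{16} = 665 - \frac{629}{133} = \frac{87816}{133}$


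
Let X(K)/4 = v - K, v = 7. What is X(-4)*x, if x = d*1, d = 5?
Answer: 220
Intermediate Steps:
x = 5 (x = 5*1 = 5)
X(K) = 28 - 4*K (X(K) = 4*(7 - K) = 28 - 4*K)
X(-4)*x = (28 - 4*(-4))*5 = (28 + 16)*5 = 44*5 = 220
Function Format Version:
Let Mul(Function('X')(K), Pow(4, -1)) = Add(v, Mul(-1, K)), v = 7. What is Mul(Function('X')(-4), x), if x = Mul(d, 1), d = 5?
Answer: 220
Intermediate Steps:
x = 5 (x = Mul(5, 1) = 5)
Function('X')(K) = Add(28, Mul(-4, K)) (Function('X')(K) = Mul(4, Add(7, Mul(-1, K))) = Add(28, Mul(-4, K)))
Mul(Function('X')(-4), x) = Mul(Add(28, Mul(-4, -4)), 5) = Mul(Add(28, 16), 5) = Mul(44, 5) = 220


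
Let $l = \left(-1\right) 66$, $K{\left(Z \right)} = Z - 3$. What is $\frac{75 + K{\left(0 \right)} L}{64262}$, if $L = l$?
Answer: $\frac{273}{64262} \approx 0.0042482$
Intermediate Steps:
$K{\left(Z \right)} = -3 + Z$
$l = -66$
$L = -66$
$\frac{75 + K{\left(0 \right)} L}{64262} = \frac{75 + \left(-3 + 0\right) \left(-66\right)}{64262} = \left(75 - -198\right) \frac{1}{64262} = \left(75 + 198\right) \frac{1}{64262} = 273 \cdot \frac{1}{64262} = \frac{273}{64262}$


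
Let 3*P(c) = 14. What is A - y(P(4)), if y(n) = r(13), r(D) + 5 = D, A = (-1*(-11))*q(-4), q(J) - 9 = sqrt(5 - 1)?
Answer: 113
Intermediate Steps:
P(c) = 14/3 (P(c) = (1/3)*14 = 14/3)
q(J) = 11 (q(J) = 9 + sqrt(5 - 1) = 9 + sqrt(4) = 9 + 2 = 11)
A = 121 (A = -1*(-11)*11 = 11*11 = 121)
r(D) = -5 + D
y(n) = 8 (y(n) = -5 + 13 = 8)
A - y(P(4)) = 121 - 1*8 = 121 - 8 = 113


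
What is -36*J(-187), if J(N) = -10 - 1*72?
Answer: 2952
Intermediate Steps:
J(N) = -82 (J(N) = -10 - 72 = -82)
-36*J(-187) = -36*(-82) = 2952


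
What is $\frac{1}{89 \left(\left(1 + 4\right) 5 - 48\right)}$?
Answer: $- \frac{1}{2047} \approx -0.00048852$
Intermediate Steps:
$\frac{1}{89 \left(\left(1 + 4\right) 5 - 48\right)} = \frac{1}{89 \left(5 \cdot 5 - 48\right)} = \frac{1}{89 \left(25 - 48\right)} = \frac{1}{89 \left(-23\right)} = \frac{1}{-2047} = - \frac{1}{2047}$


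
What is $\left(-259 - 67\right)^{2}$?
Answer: $106276$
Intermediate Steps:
$\left(-259 - 67\right)^{2} = \left(-326\right)^{2} = 106276$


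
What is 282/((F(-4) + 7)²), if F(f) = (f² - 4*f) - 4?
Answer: 282/1225 ≈ 0.23020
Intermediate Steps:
F(f) = -4 + f² - 4*f
282/((F(-4) + 7)²) = 282/(((-4 + (-4)² - 4*(-4)) + 7)²) = 282/(((-4 + 16 + 16) + 7)²) = 282/((28 + 7)²) = 282/(35²) = 282/1225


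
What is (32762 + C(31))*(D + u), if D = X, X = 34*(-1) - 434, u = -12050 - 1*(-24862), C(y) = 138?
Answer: 406117600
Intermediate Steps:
u = 12812 (u = -12050 + 24862 = 12812)
X = -468 (X = -34 - 434 = -468)
D = -468
(32762 + C(31))*(D + u) = (32762 + 138)*(-468 + 12812) = 32900*12344 = 406117600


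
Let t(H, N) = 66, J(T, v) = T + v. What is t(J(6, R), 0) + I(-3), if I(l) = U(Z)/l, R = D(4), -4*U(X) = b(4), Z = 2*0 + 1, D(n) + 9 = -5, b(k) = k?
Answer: 199/3 ≈ 66.333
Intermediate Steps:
D(n) = -14 (D(n) = -9 - 5 = -14)
Z = 1 (Z = 0 + 1 = 1)
U(X) = -1 (U(X) = -1/4*4 = -1)
R = -14
I(l) = -1/l
t(J(6, R), 0) + I(-3) = 66 - 1/(-3) = 66 - 1*(-1/3) = 66 + 1/3 = 199/3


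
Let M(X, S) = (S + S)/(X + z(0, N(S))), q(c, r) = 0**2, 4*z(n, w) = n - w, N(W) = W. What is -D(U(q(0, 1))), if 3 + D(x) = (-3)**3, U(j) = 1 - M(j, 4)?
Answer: 30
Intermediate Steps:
z(n, w) = -w/4 + n/4 (z(n, w) = (n - w)/4 = -w/4 + n/4)
q(c, r) = 0
M(X, S) = 2*S/(X - S/4) (M(X, S) = (S + S)/(X + (-S/4 + (1/4)*0)) = (2*S)/(X + (-S/4 + 0)) = (2*S)/(X - S/4) = 2*S/(X - S/4))
U(j) = 1 + 32/(4 - 4*j) (U(j) = 1 - (-8)*4/(4 - 4*j) = 1 - (-32)/(4 - 4*j) = 1 + 32/(4 - 4*j))
D(x) = -30 (D(x) = -3 + (-3)**3 = -3 - 27 = -30)
-D(U(q(0, 1))) = -1*(-30) = 30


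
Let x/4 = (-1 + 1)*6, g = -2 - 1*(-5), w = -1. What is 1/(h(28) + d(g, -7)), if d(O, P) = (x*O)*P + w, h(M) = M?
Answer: 1/27 ≈ 0.037037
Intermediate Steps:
g = 3 (g = -2 + 5 = 3)
x = 0 (x = 4*((-1 + 1)*6) = 4*(0*6) = 4*0 = 0)
d(O, P) = -1 (d(O, P) = (0*O)*P - 1 = 0*P - 1 = 0 - 1 = -1)
1/(h(28) + d(g, -7)) = 1/(28 - 1) = 1/27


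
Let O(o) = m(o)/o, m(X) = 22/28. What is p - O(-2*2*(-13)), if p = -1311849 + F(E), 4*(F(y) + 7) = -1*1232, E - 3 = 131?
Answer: -955255403/728 ≈ -1.3122e+6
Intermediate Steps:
E = 134 (E = 3 + 131 = 134)
m(X) = 11/14 (m(X) = 22*(1/28) = 11/14)
F(y) = -315 (F(y) = -7 + (-1*1232)/4 = -7 + (¼)*(-1232) = -7 - 308 = -315)
O(o) = 11/(14*o)
p = -1312164 (p = -1311849 - 315 = -1312164)
p - O(-2*2*(-13)) = -1312164 - 11/(14*(-2*2*(-13))) = -1312164 - 11/(14*((-4*(-13)))) = -1312164 - 11/(14*52) = -1312164 - 1*11/728 = -1312164 - 11/728 = -955255403/728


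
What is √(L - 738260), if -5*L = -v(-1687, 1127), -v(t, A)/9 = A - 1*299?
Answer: 8*I*√288965/5 ≈ 860.09*I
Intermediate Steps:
v(t, A) = 2691 - 9*A (v(t, A) = -9*(A - 1*299) = -9*(A - 299) = -9*(-299 + A) = 2691 - 9*A)
L = -7452/5 (L = -(-1)*(2691 - 9*1127)/5 = -(-1)*(2691 - 10143)/5 = -(-1)*(-7452)/5 = -⅕*7452 = -7452/5 ≈ -1490.4)
√(L - 738260) = √(-7452/5 - 738260) = √(-3698752/5) = 8*I*√288965/5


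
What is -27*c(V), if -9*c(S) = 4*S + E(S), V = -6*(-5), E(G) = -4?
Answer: 348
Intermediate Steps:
V = 30
c(S) = 4/9 - 4*S/9 (c(S) = -(4*S - 4)/9 = -(-4 + 4*S)/9 = 4/9 - 4*S/9)
-27*c(V) = -27*(4/9 - 4/9*30) = -27*(4/9 - 40/3) = -27*(-116/9) = 348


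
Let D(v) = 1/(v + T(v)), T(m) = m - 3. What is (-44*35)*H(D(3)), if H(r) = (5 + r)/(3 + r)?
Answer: -2464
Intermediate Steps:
T(m) = -3 + m
D(v) = 1/(-3 + 2*v) (D(v) = 1/(v + (-3 + v)) = 1/(-3 + 2*v))
H(r) = (5 + r)/(3 + r)
(-44*35)*H(D(3)) = (-44*35)*((5 + 1/(-3 + 2*3))/(3 + 1/(-3 + 2*3))) = -1540*(5 + 1/(-3 + 6))/(3 + 1/(-3 + 6)) = -1540*(5 + 1/3)/(3 + 1/3) = -1540*(5 + ⅓)/(3 + ⅓) = -1540*16/(10/3*3) = -462*16/3 = -1540*8/5 = -2464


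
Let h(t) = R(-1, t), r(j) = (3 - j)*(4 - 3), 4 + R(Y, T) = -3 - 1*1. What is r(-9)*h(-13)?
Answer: -96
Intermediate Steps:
R(Y, T) = -8 (R(Y, T) = -4 + (-3 - 1*1) = -4 + (-3 - 1) = -4 - 4 = -8)
r(j) = 3 - j (r(j) = (3 - j)*1 = 3 - j)
h(t) = -8
r(-9)*h(-13) = (3 - 1*(-9))*(-8) = (3 + 9)*(-8) = 12*(-8) = -96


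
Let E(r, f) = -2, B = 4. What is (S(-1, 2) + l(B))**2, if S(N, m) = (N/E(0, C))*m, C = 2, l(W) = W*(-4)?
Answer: 225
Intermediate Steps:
l(W) = -4*W
S(N, m) = -N*m/2 (S(N, m) = (N/(-2))*m = (N*(-1/2))*m = (-N/2)*m = -N*m/2)
(S(-1, 2) + l(B))**2 = (-1/2*(-1)*2 - 4*4)**2 = (1 - 16)**2 = (-15)**2 = 225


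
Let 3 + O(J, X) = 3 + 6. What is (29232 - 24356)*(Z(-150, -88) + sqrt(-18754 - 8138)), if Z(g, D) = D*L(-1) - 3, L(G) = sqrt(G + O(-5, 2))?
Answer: -14628 - 429088*sqrt(5) + 87768*I*sqrt(83) ≈ -9.741e+5 + 7.9961e+5*I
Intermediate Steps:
O(J, X) = 6 (O(J, X) = -3 + (3 + 6) = -3 + 9 = 6)
L(G) = sqrt(6 + G) (L(G) = sqrt(G + 6) = sqrt(6 + G))
Z(g, D) = -3 + D*sqrt(5) (Z(g, D) = D*sqrt(6 - 1) - 3 = D*sqrt(5) - 3 = -3 + D*sqrt(5))
(29232 - 24356)*(Z(-150, -88) + sqrt(-18754 - 8138)) = (29232 - 24356)*((-3 - 88*sqrt(5)) + sqrt(-18754 - 8138)) = 4876*((-3 - 88*sqrt(5)) + sqrt(-26892)) = 4876*((-3 - 88*sqrt(5)) + 18*I*sqrt(83)) = 4876*(-3 - 88*sqrt(5) + 18*I*sqrt(83)) = -14628 - 429088*sqrt(5) + 87768*I*sqrt(83)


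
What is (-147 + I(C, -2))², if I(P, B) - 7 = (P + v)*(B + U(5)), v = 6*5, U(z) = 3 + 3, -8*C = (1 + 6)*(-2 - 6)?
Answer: 64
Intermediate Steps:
C = 7 (C = -(1 + 6)*(-2 - 6)/8 = -7*(-8)/8 = -⅛*(-56) = 7)
U(z) = 6
v = 30
I(P, B) = 7 + (6 + B)*(30 + P) (I(P, B) = 7 + (P + 30)*(B + 6) = 7 + (30 + P)*(6 + B) = 7 + (6 + B)*(30 + P))
(-147 + I(C, -2))² = (-147 + (187 + 6*7 + 30*(-2) - 2*7))² = (-147 + (187 + 42 - 60 - 14))² = (-147 + 155)² = 8² = 64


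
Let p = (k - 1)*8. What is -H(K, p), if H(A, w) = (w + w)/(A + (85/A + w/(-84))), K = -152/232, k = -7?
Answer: -740544/749975 ≈ -0.98742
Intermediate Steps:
p = -64 (p = (-7 - 1)*8 = -8*8 = -64)
K = -19/29 (K = -152*1/232 = -19/29 ≈ -0.65517)
H(A, w) = 2*w/(A + 85/A - w/84) (H(A, w) = (2*w)/(A + (85/A + w*(-1/84))) = (2*w)/(A + (85/A - w/84)) = (2*w)/(A + 85/A - w/84) = 2*w/(A + 85/A - w/84))
-H(K, p) = -168*(-19)*(-64)/(29*(7140 + 84*(-19/29)² - 1*(-19/29)*(-64))) = -168*(-19)*(-64)/(29*(7140 + 84*(361/841) - 1216/29)) = -168*(-19)*(-64)/(29*(7140 + 30324/841 - 1216/29)) = -168*(-19)*(-64)/(29*5999800/841) = -168*(-19)*(-64)*841/(29*5999800) = -1*740544/749975 = -740544/749975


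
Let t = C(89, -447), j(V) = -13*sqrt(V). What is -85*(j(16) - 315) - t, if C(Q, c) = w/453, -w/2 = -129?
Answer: 4710359/151 ≈ 31194.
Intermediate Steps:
w = 258 (w = -2*(-129) = 258)
C(Q, c) = 86/151 (C(Q, c) = 258/453 = 258*(1/453) = 86/151)
t = 86/151 ≈ 0.56954
-85*(j(16) - 315) - t = -85*(-13*sqrt(16) - 315) - 1*86/151 = -85*(-13*4 - 315) - 86/151 = -85*(-52 - 315) - 86/151 = -85*(-367) - 86/151 = 31195 - 86/151 = 4710359/151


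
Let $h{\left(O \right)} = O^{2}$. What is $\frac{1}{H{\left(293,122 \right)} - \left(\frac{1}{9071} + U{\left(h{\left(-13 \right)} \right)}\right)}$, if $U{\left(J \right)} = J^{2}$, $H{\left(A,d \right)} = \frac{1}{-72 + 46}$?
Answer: $- \frac{235846}{6736006703} \approx -3.5013 \cdot 10^{-5}$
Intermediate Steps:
$H{\left(A,d \right)} = - \frac{1}{26}$ ($H{\left(A,d \right)} = \frac{1}{-26} = - \frac{1}{26}$)
$\frac{1}{H{\left(293,122 \right)} - \left(\frac{1}{9071} + U{\left(h{\left(-13 \right)} \right)}\right)} = \frac{1}{- \frac{1}{26} + \left(\frac{1}{-9071} - \left(\left(-13\right)^{2}\right)^{2}\right)} = \frac{1}{- \frac{1}{26} - \frac{259076832}{9071}} = \frac{1}{- \frac{6736006703}{235846}} = - \frac{235846}{6736006703}$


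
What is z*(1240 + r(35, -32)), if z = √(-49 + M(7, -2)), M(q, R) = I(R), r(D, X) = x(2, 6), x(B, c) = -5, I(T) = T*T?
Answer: 3705*I*√5 ≈ 8284.6*I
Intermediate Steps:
I(T) = T²
r(D, X) = -5
M(q, R) = R²
z = 3*I*√5 (z = √(-49 + (-2)²) = √(-49 + 4) = √(-45) = 3*I*√5 ≈ 6.7082*I)
z*(1240 + r(35, -32)) = (3*I*√5)*(1240 - 5) = (3*I*√5)*1235 = 3705*I*√5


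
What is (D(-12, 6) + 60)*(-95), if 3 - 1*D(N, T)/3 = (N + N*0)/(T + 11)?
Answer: -114855/17 ≈ -6756.2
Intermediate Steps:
D(N, T) = 9 - 3*N/(11 + T) (D(N, T) = 9 - 3*(N + N*0)/(T + 11) = 9 - 3*(N + 0)/(11 + T) = 9 - 3*N/(11 + T))
(D(-12, 6) + 60)*(-95) = (3*(33 - 1*(-12) + 3*6)/(11 + 6) + 60)*(-95) = (3*(33 + 12 + 18)/17 + 60)*(-95) = (3*(1/17)*63 + 60)*(-95) = (189/17 + 60)*(-95) = (1209/17)*(-95) = -114855/17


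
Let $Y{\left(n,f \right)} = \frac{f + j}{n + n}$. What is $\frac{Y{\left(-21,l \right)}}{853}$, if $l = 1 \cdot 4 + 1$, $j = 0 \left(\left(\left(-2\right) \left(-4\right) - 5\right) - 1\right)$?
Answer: $- \frac{5}{35826} \approx -0.00013956$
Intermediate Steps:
$j = 0$ ($j = 0 \left(\left(8 - 5\right) - 1\right) = 0 \left(3 - 1\right) = 0 \cdot 2 = 0$)
$l = 5$ ($l = 4 + 1 = 5$)
$Y{\left(n,f \right)} = \frac{f}{2 n}$ ($Y{\left(n,f \right)} = \frac{f + 0}{n + n} = \frac{f}{2 n}$)
$\frac{Y{\left(-21,l \right)}}{853} = \frac{\frac{1}{2} \cdot 5 \frac{1}{-21}}{853} = \frac{1}{2} \cdot 5 \left(- \frac{1}{21}\right) \frac{1}{853} = \left(- \frac{5}{42}\right) \frac{1}{853} = - \frac{5}{35826}$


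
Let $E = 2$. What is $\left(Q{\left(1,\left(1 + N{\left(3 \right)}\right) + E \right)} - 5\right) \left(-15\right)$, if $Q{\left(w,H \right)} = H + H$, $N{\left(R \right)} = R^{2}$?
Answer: $-285$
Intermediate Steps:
$Q{\left(w,H \right)} = 2 H$
$\left(Q{\left(1,\left(1 + N{\left(3 \right)}\right) + E \right)} - 5\right) \left(-15\right) = \left(2 \left(\left(1 + 3^{2}\right) + 2\right) - 5\right) \left(-15\right) = \left(2 \left(\left(1 + 9\right) + 2\right) - 5\right) \left(-15\right) = \left(2 \left(10 + 2\right) - 5\right) \left(-15\right) = \left(2 \cdot 12 - 5\right) \left(-15\right) = \left(24 - 5\right) \left(-15\right) = 19 \left(-15\right) = -285$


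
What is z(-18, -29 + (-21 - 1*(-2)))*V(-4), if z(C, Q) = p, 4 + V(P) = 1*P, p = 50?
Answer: -400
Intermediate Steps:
V(P) = -4 + P (V(P) = -4 + 1*P = -4 + P)
z(C, Q) = 50
z(-18, -29 + (-21 - 1*(-2)))*V(-4) = 50*(-4 - 4) = 50*(-8) = -400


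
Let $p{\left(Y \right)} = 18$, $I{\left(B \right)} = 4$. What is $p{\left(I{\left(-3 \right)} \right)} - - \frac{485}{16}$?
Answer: $\frac{773}{16} \approx 48.313$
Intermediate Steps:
$p{\left(I{\left(-3 \right)} \right)} - - \frac{485}{16} = 18 - - \frac{485}{16} = 18 + \frac{485}{16} = \frac{773}{16}$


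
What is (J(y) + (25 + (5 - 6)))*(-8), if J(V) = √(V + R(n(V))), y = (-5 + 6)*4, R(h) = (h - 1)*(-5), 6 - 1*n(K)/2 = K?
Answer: -192 - 8*I*√11 ≈ -192.0 - 26.533*I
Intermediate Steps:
n(K) = 12 - 2*K
R(h) = 5 - 5*h (R(h) = (-1 + h)*(-5) = 5 - 5*h)
y = 4 (y = 1*4 = 4)
J(V) = √(-55 + 11*V) (J(V) = √(V + (5 - 5*(12 - 2*V))) = √(V + (5 + (-60 + 10*V))) = √(V + (-55 + 10*V)) = √(-55 + 11*V))
(J(y) + (25 + (5 - 6)))*(-8) = (√(-55 + 11*4) + (25 + (5 - 6)))*(-8) = (√(-55 + 44) + (25 - 1))*(-8) = (√(-11) + 24)*(-8) = (I*√11 + 24)*(-8) = (24 + I*√11)*(-8) = -192 - 8*I*√11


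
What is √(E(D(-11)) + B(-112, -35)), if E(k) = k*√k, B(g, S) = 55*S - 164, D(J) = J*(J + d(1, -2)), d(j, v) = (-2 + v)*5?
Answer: √(-2089 + 341*√341) ≈ 64.869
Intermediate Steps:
d(j, v) = -10 + 5*v
D(J) = J*(-20 + J) (D(J) = J*(J + (-10 + 5*(-2))) = J*(J + (-10 - 10)) = J*(J - 20) = J*(-20 + J))
B(g, S) = -164 + 55*S
E(k) = k^(3/2)
√(E(D(-11)) + B(-112, -35)) = √((-11*(-20 - 11))^(3/2) + (-164 + 55*(-35))) = √((-11*(-31))^(3/2) + (-164 - 1925)) = √(341^(3/2) - 2089) = √(341*√341 - 2089) = √(-2089 + 341*√341)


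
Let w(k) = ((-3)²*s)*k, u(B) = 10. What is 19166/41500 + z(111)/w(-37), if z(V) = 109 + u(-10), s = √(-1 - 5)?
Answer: 9583/20750 + 119*I*√6/1998 ≈ 0.46183 + 0.14589*I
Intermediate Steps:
s = I*√6 (s = √(-6) = I*√6 ≈ 2.4495*I)
z(V) = 119 (z(V) = 109 + 10 = 119)
w(k) = 9*I*k*√6 (w(k) = ((-3)²*(I*√6))*k = (9*(I*√6))*k = (9*I*√6)*k = 9*I*k*√6)
19166/41500 + z(111)/w(-37) = 19166/41500 + 119/((9*I*(-37)*√6)) = 19166*(1/41500) + 119/((-333*I*√6)) = 9583/20750 + 119*(I*√6/1998) = 9583/20750 + 119*I*√6/1998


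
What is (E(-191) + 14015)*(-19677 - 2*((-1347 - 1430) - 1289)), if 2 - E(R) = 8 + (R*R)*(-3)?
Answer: -1425253340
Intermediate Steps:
E(R) = -6 + 3*R**2 (E(R) = 2 - (8 + (R*R)*(-3)) = 2 - (8 + R**2*(-3)) = 2 - (8 - 3*R**2) = 2 + (-8 + 3*R**2) = -6 + 3*R**2)
(E(-191) + 14015)*(-19677 - 2*((-1347 - 1430) - 1289)) = ((-6 + 3*(-191)**2) + 14015)*(-19677 - 2*((-1347 - 1430) - 1289)) = ((-6 + 3*36481) + 14015)*(-19677 - 2*(-2777 - 1289)) = ((-6 + 109443) + 14015)*(-19677 - 2*(-4066)) = (109437 + 14015)*(-19677 + 8132) = 123452*(-11545) = -1425253340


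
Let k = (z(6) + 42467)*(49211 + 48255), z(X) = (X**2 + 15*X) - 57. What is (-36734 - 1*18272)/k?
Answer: -27503/2072906888 ≈ -1.3268e-5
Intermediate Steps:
z(X) = -57 + X**2 + 15*X
k = 4145813776 (k = ((-57 + 6**2 + 15*6) + 42467)*(49211 + 48255) = ((-57 + 36 + 90) + 42467)*97466 = (69 + 42467)*97466 = 42536*97466 = 4145813776)
(-36734 - 1*18272)/k = (-36734 - 1*18272)/4145813776 = (-36734 - 18272)*(1/4145813776) = -55006*1/4145813776 = -27503/2072906888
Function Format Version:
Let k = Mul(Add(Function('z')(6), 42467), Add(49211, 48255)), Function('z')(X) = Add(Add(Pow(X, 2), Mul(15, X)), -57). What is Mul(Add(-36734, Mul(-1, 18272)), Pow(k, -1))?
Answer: Rational(-27503, 2072906888) ≈ -1.3268e-5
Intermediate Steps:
Function('z')(X) = Add(-57, Pow(X, 2), Mul(15, X))
k = 4145813776 (k = Mul(Add(Add(-57, Pow(6, 2), Mul(15, 6)), 42467), Add(49211, 48255)) = Mul(Add(Add(-57, 36, 90), 42467), 97466) = Mul(Add(69, 42467), 97466) = Mul(42536, 97466) = 4145813776)
Mul(Add(-36734, Mul(-1, 18272)), Pow(k, -1)) = Mul(Add(-36734, Mul(-1, 18272)), Pow(4145813776, -1)) = Mul(Add(-36734, -18272), Rational(1, 4145813776)) = Mul(-55006, Rational(1, 4145813776)) = Rational(-27503, 2072906888)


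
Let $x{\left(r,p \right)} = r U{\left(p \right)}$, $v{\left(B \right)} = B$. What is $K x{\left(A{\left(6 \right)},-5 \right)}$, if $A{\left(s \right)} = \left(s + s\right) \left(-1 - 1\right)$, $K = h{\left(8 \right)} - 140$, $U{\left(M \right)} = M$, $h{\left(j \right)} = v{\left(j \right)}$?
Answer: $-15840$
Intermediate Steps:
$h{\left(j \right)} = j$
$K = -132$ ($K = 8 - 140 = -132$)
$A{\left(s \right)} = - 4 s$ ($A{\left(s \right)} = 2 s \left(-2\right) = - 4 s$)
$x{\left(r,p \right)} = p r$ ($x{\left(r,p \right)} = r p = p r$)
$K x{\left(A{\left(6 \right)},-5 \right)} = - 132 \left(- 5 \left(\left(-4\right) 6\right)\right) = - 132 \left(\left(-5\right) \left(-24\right)\right) = \left(-132\right) 120 = -15840$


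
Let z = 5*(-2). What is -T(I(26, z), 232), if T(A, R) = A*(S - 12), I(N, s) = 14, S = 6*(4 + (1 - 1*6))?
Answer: 252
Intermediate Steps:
z = -10
S = -6 (S = 6*(4 + (1 - 6)) = 6*(4 - 5) = 6*(-1) = -6)
T(A, R) = -18*A (T(A, R) = A*(-6 - 12) = A*(-18) = -18*A)
-T(I(26, z), 232) = -(-18)*14 = -1*(-252) = 252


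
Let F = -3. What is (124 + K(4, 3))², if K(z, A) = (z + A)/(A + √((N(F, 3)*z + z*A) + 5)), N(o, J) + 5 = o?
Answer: (86999*I + 93992*√15)/(6*(I + √15)) ≈ 15592.0 - 282.12*I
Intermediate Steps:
N(o, J) = -5 + o
K(z, A) = (A + z)/(A + √(5 - 8*z + A*z)) (K(z, A) = (z + A)/(A + √(((-5 - 3)*z + z*A) + 5)) = (A + z)/(A + √((-8*z + A*z) + 5)) = (A + z)/(A + √(5 - 8*z + A*z)))
(124 + K(4, 3))² = (124 + (3 + 4)/(3 + √(5 - 8*4 + 3*4)))² = (124 + 7/(3 + √(5 - 32 + 12)))² = (124 + 7/(3 + √(-15)))² = (124 + 7/(3 + I*√15))²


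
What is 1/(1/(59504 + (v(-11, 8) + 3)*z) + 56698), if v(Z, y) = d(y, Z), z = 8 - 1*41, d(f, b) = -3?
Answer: 59504/3373757793 ≈ 1.7637e-5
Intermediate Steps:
z = -33 (z = 8 - 41 = -33)
v(Z, y) = -3
1/(1/(59504 + (v(-11, 8) + 3)*z) + 56698) = 1/(1/(59504 + (-3 + 3)*(-33)) + 56698) = 1/(1/(59504 + 0*(-33)) + 56698) = 1/(1/(59504 + 0) + 56698) = 1/(1/59504 + 56698) = 1/(3373757793/59504) = 59504/3373757793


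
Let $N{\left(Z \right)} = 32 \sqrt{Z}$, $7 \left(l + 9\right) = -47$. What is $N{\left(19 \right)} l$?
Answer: $- \frac{3520 \sqrt{19}}{7} \approx -2191.9$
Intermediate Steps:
$l = - \frac{110}{7}$ ($l = -9 + \frac{1}{7} \left(-47\right) = -9 - \frac{47}{7} = - \frac{110}{7} \approx -15.714$)
$N{\left(19 \right)} l = 32 \sqrt{19} \left(- \frac{110}{7}\right) = - \frac{3520 \sqrt{19}}{7}$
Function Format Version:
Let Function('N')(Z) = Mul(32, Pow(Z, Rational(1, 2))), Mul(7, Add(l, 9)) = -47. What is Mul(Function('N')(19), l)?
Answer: Mul(Rational(-3520, 7), Pow(19, Rational(1, 2))) ≈ -2191.9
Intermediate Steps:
l = Rational(-110, 7) (l = Add(-9, Mul(Rational(1, 7), -47)) = Add(-9, Rational(-47, 7)) = Rational(-110, 7) ≈ -15.714)
Mul(Function('N')(19), l) = Mul(Mul(32, Pow(19, Rational(1, 2))), Rational(-110, 7)) = Mul(Rational(-3520, 7), Pow(19, Rational(1, 2)))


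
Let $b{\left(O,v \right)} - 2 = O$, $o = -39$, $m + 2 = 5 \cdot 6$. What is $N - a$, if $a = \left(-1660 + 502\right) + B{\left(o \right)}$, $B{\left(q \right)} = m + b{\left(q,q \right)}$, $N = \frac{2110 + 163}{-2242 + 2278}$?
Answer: $\frac{44285}{36} \approx 1230.1$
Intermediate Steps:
$m = 28$ ($m = -2 + 5 \cdot 6 = -2 + 30 = 28$)
$b{\left(O,v \right)} = 2 + O$
$N = \frac{2273}{36} \approx 63.139$
$B{\left(q \right)} = 30 + q$ ($B{\left(q \right)} = 28 + \left(2 + q\right) = 30 + q$)
$a = -1167$ ($a = \left(-1660 + 502\right) + \left(30 - 39\right) = -1158 - 9 = -1167$)
$N - a = \frac{2273}{36} - -1167 = \frac{2273}{36} + 1167 = \frac{44285}{36}$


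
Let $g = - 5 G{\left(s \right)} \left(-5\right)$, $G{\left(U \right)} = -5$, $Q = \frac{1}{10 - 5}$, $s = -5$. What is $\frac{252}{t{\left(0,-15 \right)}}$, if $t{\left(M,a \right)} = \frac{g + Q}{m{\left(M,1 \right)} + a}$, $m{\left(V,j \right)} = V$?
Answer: $\frac{1575}{52} \approx 30.288$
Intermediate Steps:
$Q = \frac{1}{5} \approx 0.2$
$g = -125$ ($g = \left(-5\right) \left(-5\right) \left(-5\right) = 25 \left(-5\right) = -125$)
$t{\left(M,a \right)} = - \frac{624}{5 \left(M + a\right)}$ ($t{\left(M,a \right)} = \frac{-125 + \frac{1}{5}}{M + a} = - \frac{624}{5 \left(M + a\right)}$)
$\frac{252}{t{\left(0,-15 \right)}} = \frac{252}{\left(-624\right) \frac{1}{5 \cdot 0 + 5 \left(-15\right)}} = \frac{252}{\left(-624\right) \frac{1}{0 - 75}} = \frac{252}{\left(-624\right) \frac{1}{-75}} = \frac{252}{\left(-624\right) \left(- \frac{1}{75}\right)} = \frac{252}{\frac{208}{25}} = 252 \cdot \frac{25}{208} = \frac{1575}{52}$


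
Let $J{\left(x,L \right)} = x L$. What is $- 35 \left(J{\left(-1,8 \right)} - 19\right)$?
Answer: $945$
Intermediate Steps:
$J{\left(x,L \right)} = L x$
$- 35 \left(J{\left(-1,8 \right)} - 19\right) = - 35 \left(8 \left(-1\right) - 19\right) = - 35 \left(-8 - 19\right) = \left(-35\right) \left(-27\right) = 945$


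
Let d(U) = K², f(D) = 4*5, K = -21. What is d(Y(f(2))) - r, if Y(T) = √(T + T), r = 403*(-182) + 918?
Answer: 72869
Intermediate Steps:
f(D) = 20
r = -72428 (r = -73346 + 918 = -72428)
Y(T) = √2*√T (Y(T) = √(2*T) = √2*√T)
d(U) = 441 (d(U) = (-21)² = 441)
d(Y(f(2))) - r = 441 - 1*(-72428) = 441 + 72428 = 72869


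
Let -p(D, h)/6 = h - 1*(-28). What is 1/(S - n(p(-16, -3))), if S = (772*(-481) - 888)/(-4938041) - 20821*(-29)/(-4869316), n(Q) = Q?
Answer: 24044882049956/3605563130696751 ≈ 0.0066688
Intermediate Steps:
p(D, h) = -168 - 6*h (p(D, h) = -6*(h - 1*(-28)) = -6*(h + 28) = -6*(28 + h) = -168 - 6*h)
S = -1169176796649/24044882049956 (S = (-371332 - 888)*(-1/4938041) + 603809*(-1/4869316) = -372220*(-1/4938041) - 603809/4869316 = 372220/4938041 - 603809/4869316 = -1169176796649/24044882049956 ≈ -0.048625)
1/(S - n(p(-16, -3))) = 1/(-1169176796649/24044882049956 - (-168 - 6*(-3))) = 1/(-1169176796649/24044882049956 - (-168 + 18)) = 1/(-1169176796649/24044882049956 - 1*(-150)) = 1/(-1169176796649/24044882049956 + 150) = 1/(3605563130696751/24044882049956) = 24044882049956/3605563130696751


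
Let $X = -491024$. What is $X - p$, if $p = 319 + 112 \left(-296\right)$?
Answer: $-458191$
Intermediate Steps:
$p = -32833$ ($p = 319 - 33152 = -32833$)
$X - p = -491024 - -32833 = -491024 + 32833 = -458191$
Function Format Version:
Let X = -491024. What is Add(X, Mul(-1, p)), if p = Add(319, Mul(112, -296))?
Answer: -458191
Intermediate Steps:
p = -32833 (p = Add(319, -33152) = -32833)
Add(X, Mul(-1, p)) = Add(-491024, Mul(-1, -32833)) = Add(-491024, 32833) = -458191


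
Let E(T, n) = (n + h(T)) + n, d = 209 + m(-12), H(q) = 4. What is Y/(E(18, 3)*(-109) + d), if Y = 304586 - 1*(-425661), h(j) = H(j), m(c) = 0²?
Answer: -730247/881 ≈ -828.88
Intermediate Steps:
m(c) = 0
h(j) = 4
Y = 730247 (Y = 304586 + 425661 = 730247)
d = 209 (d = 209 + 0 = 209)
E(T, n) = 4 + 2*n (E(T, n) = (n + 4) + n = (4 + n) + n = 4 + 2*n)
Y/(E(18, 3)*(-109) + d) = 730247/((4 + 2*3)*(-109) + 209) = 730247/((4 + 6)*(-109) + 209) = 730247/(10*(-109) + 209) = 730247/(-1090 + 209) = 730247/(-881) = 730247*(-1/881) = -730247/881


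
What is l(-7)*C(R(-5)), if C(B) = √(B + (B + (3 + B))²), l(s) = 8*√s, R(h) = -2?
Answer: -8*√7 ≈ -21.166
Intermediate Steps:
C(B) = √(B + (3 + 2*B)²)
l(-7)*C(R(-5)) = (8*√(-7))*√(-2 + (3 + 2*(-2))²) = (8*(I*√7))*√(-2 + (3 - 4)²) = (8*I*√7)*√(-2 + (-1)²) = (8*I*√7)*√(-2 + 1) = (8*I*√7)*√(-1) = (8*I*√7)*I = -8*√7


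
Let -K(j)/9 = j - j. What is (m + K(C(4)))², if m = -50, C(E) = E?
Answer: 2500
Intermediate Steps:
K(j) = 0 (K(j) = -9*(j - j) = -9*0 = 0)
(m + K(C(4)))² = (-50 + 0)² = (-50)² = 2500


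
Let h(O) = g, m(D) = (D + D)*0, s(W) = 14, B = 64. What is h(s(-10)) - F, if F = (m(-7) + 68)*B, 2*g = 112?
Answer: -4296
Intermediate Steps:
g = 56 (g = (½)*112 = 56)
m(D) = 0 (m(D) = (2*D)*0 = 0)
h(O) = 56
F = 4352 (F = (0 + 68)*64 = 68*64 = 4352)
h(s(-10)) - F = 56 - 1*4352 = 56 - 4352 = -4296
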